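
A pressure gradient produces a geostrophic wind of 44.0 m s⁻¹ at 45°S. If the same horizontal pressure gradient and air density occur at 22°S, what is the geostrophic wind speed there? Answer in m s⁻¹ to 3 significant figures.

83.1 m s⁻¹

With the same pressure gradient and density, V_g ∝ 1/f ∝ 1/sin φ.
V₂ = V₁ · sin φ₁ / sin φ₂ = 44.0 × sin 45° / sin 22°
V₂ = 44.0 × 0.7071/0.3746 = 83.1 m s⁻¹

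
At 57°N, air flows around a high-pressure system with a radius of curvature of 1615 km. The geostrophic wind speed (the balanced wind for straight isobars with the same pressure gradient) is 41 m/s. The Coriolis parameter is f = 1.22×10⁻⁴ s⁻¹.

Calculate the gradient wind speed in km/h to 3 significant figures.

Around a high, pressure-gradient force acts outward with centrifugal, so Coriolis balances both:
fV = (1/ρ)|∂P/∂n| + V²/R  →  V² − fR·V + fR·V_g = 0
With fR = 1.22×10⁻⁴ × 1615×10³ m = 197 m/s:
V = [fR − √((fR)² − 4 fR V_g)]/2 = [197 − √(197² − 4×197×41)]/2 = 58.2 m/s
Supergeostrophic (V > V_g = 41 m/s), as expected around a high.
Converting: 58.2 m/s × 3.6 = 209 km/h

209 km/h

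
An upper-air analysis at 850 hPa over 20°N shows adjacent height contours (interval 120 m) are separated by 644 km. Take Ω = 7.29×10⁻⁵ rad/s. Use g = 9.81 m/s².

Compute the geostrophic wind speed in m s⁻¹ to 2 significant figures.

Coriolis parameter at 20°N:
f = 2Ω sin φ = 2 × 7.29×10⁻⁵ × sin 20° = 4.99×10⁻⁵ s⁻¹
Height gradient: |∂Z/∂n| = 120 m / 644000 m = 1.86×10⁻⁴
On a pressure surface, geostrophic balance gives V_g = (g/f)|∂Z/∂n|:
V_g = 9.81 × 1.86×10⁻⁴ / 4.99×10⁻⁵ = 36.7 m/s

37 m s⁻¹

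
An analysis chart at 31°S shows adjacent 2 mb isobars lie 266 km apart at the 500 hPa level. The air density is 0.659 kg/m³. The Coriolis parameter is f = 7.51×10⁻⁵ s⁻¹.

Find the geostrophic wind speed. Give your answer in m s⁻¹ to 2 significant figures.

15 m s⁻¹

Pressure gradient: |∂P/∂n| = 200 Pa / 266000 m = 7.52×10⁻⁴ Pa/m
Geostrophic balance (pressure-gradient force = Coriolis force):
V_g = (1/(fρ)) |∂P/∂n| = 7.52×10⁻⁴ / (7.51×10⁻⁵ × 0.659) = 15.2 m/s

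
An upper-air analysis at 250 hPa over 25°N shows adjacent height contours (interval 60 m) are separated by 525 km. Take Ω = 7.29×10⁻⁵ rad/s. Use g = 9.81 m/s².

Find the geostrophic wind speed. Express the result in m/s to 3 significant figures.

Coriolis parameter at 25°N:
f = 2Ω sin φ = 2 × 7.29×10⁻⁵ × sin 25° = 6.16×10⁻⁵ s⁻¹
Height gradient: |∂Z/∂n| = 60 m / 525000 m = 1.14×10⁻⁴
On a pressure surface, geostrophic balance gives V_g = (g/f)|∂Z/∂n|:
V_g = 9.81 × 1.14×10⁻⁴ / 6.16×10⁻⁵ = 18.2 m/s

18.2 m/s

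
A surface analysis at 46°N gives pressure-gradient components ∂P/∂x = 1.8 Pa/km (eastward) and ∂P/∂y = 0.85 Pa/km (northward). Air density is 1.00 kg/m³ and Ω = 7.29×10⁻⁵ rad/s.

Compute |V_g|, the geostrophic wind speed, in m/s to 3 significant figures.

Coriolis parameter at 46°N:
f = 2Ω sin φ = 2 × 7.29×10⁻⁵ × sin 46° = 1.05×10⁻⁴ s⁻¹
Component geostrophic relations (x east, y north):
u_g = −(1/(fρ)) ∂P/∂y,  v_g = (1/(fρ)) ∂P/∂x
u_g = −(0.85×10⁻³)/(1.05×10⁻⁴ × 1.00) = −8.10 m/s;  v_g = (1.8×10⁻³)/(1.05×10⁻⁴ × 1.00) = 17.2 m/s
|V_g| = √(u_g² + v_g²) = 19.0 m/s

19.0 m/s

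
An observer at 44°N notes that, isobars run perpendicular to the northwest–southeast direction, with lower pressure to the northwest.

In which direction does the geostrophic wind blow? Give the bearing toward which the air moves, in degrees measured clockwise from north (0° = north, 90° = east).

045°

The pressure-gradient force points toward the northwest (bearing 315°).
Geostrophic balance: in the Northern Hemisphere the Coriolis force deflects motion to the right, so the geostrophic wind blows 90° to the right of the pressure-gradient force (low pressure on the left).
Rotating 315° by 90° clockwise gives 045° — the wind blows toward the northeast.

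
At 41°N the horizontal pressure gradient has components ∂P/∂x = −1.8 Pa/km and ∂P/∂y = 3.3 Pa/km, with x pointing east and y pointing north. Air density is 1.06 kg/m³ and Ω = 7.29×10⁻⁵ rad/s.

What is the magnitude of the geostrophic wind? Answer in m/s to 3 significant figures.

Coriolis parameter at 41°N:
f = 2Ω sin φ = 2 × 7.29×10⁻⁵ × sin 41° = 9.57×10⁻⁵ s⁻¹
Component geostrophic relations (x east, y north):
u_g = −(1/(fρ)) ∂P/∂y,  v_g = (1/(fρ)) ∂P/∂x
u_g = −(3.3×10⁻³)/(9.57×10⁻⁵ × 1.06) = −32.5 m/s;  v_g = (−1.8×10⁻³)/(9.57×10⁻⁵ × 1.06) = −17.8 m/s
|V_g| = √(u_g² + v_g²) = 37.1 m/s

37.1 m/s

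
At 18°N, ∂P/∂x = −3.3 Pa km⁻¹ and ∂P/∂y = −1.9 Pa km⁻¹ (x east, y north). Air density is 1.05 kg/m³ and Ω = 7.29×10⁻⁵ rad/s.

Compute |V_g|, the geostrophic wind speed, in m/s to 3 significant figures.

80.5 m/s

Coriolis parameter at 18°N:
f = 2Ω sin φ = 2 × 7.29×10⁻⁵ × sin 18° = 4.51×10⁻⁵ s⁻¹
Component geostrophic relations (x east, y north):
u_g = −(1/(fρ)) ∂P/∂y,  v_g = (1/(fρ)) ∂P/∂x
u_g = −(−1.9×10⁻³)/(4.51×10⁻⁵ × 1.05) = 40.2 m/s;  v_g = (−3.3×10⁻³)/(4.51×10⁻⁵ × 1.05) = −69.8 m/s
|V_g| = √(u_g² + v_g²) = 80.5 m/s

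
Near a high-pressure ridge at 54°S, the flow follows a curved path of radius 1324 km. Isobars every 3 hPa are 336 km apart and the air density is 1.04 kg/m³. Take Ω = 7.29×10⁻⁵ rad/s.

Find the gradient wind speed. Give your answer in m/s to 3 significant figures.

7.65 m/s

Coriolis parameter at 54°S:
f = 2Ω sin φ = 2 × 7.29×10⁻⁵ × sin 54° = 1.18×10⁻⁴ s⁻¹
Pressure gradient: |∂P/∂n| = 300 Pa / 336000 m = 8.93×10⁻⁴ Pa/m
Geostrophic speed: V_g = |∂P/∂n|/(fρ) = 8.93×10⁻⁴/(1.18×10⁻⁴ × 1.04) = 7.28 m/s
Around a high, pressure-gradient force acts outward with centrifugal, so Coriolis balances both:
fV = (1/ρ)|∂P/∂n| + V²/R  →  V² − fR·V + fR·V_g = 0
With fR = 1.18×10⁻⁴ × 1324×10³ m = 156 m/s:
V = [fR − √((fR)² − 4 fR V_g)]/2 = [156 − √(156² − 4×156×7.28)]/2 = 7.65 m/s
Supergeostrophic (V > V_g = 7.28 m/s), as expected around a high.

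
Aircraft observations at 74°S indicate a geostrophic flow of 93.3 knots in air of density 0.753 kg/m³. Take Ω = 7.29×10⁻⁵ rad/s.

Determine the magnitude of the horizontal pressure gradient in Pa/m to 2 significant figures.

5.1×10⁻³ Pa/m

Coriolis parameter at 74°S:
f = 2Ω sin φ = 2 × 7.29×10⁻⁵ × sin 74° = 1.40×10⁻⁴ s⁻¹
Wind speed in SI: 93.3 knots = 48.0 m/s
Geostrophic balance rearranged: |∂P/∂n| = f ρ V_g
|∂P/∂n| = 1.40×10⁻⁴ × 0.753 × 48.0 = 5.07×10⁻³ Pa/m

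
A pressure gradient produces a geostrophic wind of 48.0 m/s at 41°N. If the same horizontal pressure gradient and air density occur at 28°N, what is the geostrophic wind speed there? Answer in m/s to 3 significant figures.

67.1 m/s

With the same pressure gradient and density, V_g ∝ 1/f ∝ 1/sin φ.
V₂ = V₁ · sin φ₁ / sin φ₂ = 48.0 × sin 41° / sin 28°
V₂ = 48.0 × 0.6561/0.4695 = 67.1 m/s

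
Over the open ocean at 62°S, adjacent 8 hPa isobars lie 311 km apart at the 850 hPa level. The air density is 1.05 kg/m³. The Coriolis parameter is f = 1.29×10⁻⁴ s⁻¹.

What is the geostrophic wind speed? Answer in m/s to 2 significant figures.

19 m/s

Pressure gradient: |∂P/∂n| = 800 Pa / 311000 m = 2.57×10⁻³ Pa/m
Geostrophic balance (pressure-gradient force = Coriolis force):
V_g = (1/(fρ)) |∂P/∂n| = 2.57×10⁻³ / (1.29×10⁻⁴ × 1.05) = 19.0 m/s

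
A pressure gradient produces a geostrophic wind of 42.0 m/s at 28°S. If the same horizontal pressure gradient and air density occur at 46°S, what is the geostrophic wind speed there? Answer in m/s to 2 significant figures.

With the same pressure gradient and density, V_g ∝ 1/f ∝ 1/sin φ.
V₂ = V₁ · sin φ₁ / sin φ₂ = 42.0 × sin 28° / sin 46°
V₂ = 42.0 × 0.4695/0.7193 = 27 m/s

27 m/s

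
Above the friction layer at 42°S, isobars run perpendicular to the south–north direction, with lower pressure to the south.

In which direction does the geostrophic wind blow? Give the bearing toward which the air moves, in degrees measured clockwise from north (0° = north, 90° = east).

090°

The pressure-gradient force points toward the south (bearing 180°).
Geostrophic balance: in the Southern Hemisphere the Coriolis force deflects motion to the left, so the geostrophic wind blows 90° to the left of the pressure-gradient force (low pressure on the right).
Rotating 180° by 90° counterclockwise gives 090° — the wind blows toward the east.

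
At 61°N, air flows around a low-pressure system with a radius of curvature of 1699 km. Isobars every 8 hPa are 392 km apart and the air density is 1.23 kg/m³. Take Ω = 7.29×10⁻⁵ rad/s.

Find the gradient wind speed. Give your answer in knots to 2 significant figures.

24 knots

Coriolis parameter at 61°N:
f = 2Ω sin φ = 2 × 7.29×10⁻⁵ × sin 61° = 1.28×10⁻⁴ s⁻¹
Pressure gradient: |∂P/∂n| = 800 Pa / 392000 m = 2.04×10⁻³ Pa/m
Geostrophic speed: V_g = |∂P/∂n|/(fρ) = 2.04×10⁻³/(1.28×10⁻⁴ × 1.23) = 13.0 m/s
Around a low, centrifugal force acts outward with Coriolis, so pressure-gradient force balances both:
(1/ρ)|∂P/∂n| = fV + V²/R  →  V² + fR·V − fR·V_g = 0
With fR = 1.28×10⁻⁴ × 1699×10³ m = 217 m/s:
V = [−fR + √((fR)² + 4 fR V_g)]/2 = [−217 + √(217² + 4×217×13)]/2 = 12.3 m/s
Subgeostrophic (V < V_g = 13 m/s), as expected around a low.
Converting: 12.3 m/s × 1.944 = 24 knots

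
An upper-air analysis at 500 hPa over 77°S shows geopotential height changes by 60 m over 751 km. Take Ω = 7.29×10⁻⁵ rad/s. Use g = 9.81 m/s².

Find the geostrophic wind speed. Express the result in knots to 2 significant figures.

11 knots

Coriolis parameter at 77°S:
f = 2Ω sin φ = 2 × 7.29×10⁻⁵ × sin 77° = 1.42×10⁻⁴ s⁻¹
Height gradient: |∂Z/∂n| = 60 m / 751000 m = 7.99×10⁻⁵
On a pressure surface, geostrophic balance gives V_g = (g/f)|∂Z/∂n|:
V_g = 9.81 × 7.99×10⁻⁵ / 1.42×10⁻⁴ = 5.52 m/s
Converting: 5.52 m/s × 1.944 = 11 knots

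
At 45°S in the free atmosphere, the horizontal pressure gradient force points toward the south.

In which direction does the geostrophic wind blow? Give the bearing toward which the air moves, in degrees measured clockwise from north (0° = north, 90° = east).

090°

The pressure-gradient force points toward the south (bearing 180°).
Geostrophic balance: in the Southern Hemisphere the Coriolis force deflects motion to the left, so the geostrophic wind blows 90° to the left of the pressure-gradient force (low pressure on the right).
Rotating 180° by 90° counterclockwise gives 090° — the wind blows toward the east.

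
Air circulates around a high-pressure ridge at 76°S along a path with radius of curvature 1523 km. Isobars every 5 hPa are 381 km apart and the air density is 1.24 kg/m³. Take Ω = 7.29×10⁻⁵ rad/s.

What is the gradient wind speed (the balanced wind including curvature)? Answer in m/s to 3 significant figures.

7.76 m/s

Coriolis parameter at 76°S:
f = 2Ω sin φ = 2 × 7.29×10⁻⁵ × sin 76° = 1.41×10⁻⁴ s⁻¹
Pressure gradient: |∂P/∂n| = 500 Pa / 381000 m = 1.31×10⁻³ Pa/m
Geostrophic speed: V_g = |∂P/∂n|/(fρ) = 1.31×10⁻³/(1.41×10⁻⁴ × 1.24) = 7.48 m/s
Around a high, pressure-gradient force acts outward with centrifugal, so Coriolis balances both:
fV = (1/ρ)|∂P/∂n| + V²/R  →  V² − fR·V + fR·V_g = 0
With fR = 1.41×10⁻⁴ × 1523×10³ m = 215 m/s:
V = [fR − √((fR)² − 4 fR V_g)]/2 = [215 − √(215² − 4×215×7.48)]/2 = 7.76 m/s
Supergeostrophic (V > V_g = 7.48 m/s), as expected around a high.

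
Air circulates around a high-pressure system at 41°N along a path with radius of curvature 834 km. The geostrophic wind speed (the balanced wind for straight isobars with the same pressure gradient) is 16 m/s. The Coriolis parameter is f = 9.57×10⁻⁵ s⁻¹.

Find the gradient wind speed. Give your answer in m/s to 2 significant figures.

22 m/s

Around a high, pressure-gradient force acts outward with centrifugal, so Coriolis balances both:
fV = (1/ρ)|∂P/∂n| + V²/R  →  V² − fR·V + fR·V_g = 0
With fR = 9.57×10⁻⁵ × 834×10³ m = 79.8 m/s:
V = [fR − √((fR)² − 4 fR V_g)]/2 = [79.8 − √(79.8² − 4×79.8×16)]/2 = 22.1 m/s
Supergeostrophic (V > V_g = 16 m/s), as expected around a high.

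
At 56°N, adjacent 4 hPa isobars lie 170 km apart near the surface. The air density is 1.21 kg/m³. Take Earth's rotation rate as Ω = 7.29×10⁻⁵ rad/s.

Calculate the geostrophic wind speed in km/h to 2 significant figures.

58 km/h

Coriolis parameter at 56°N:
f = 2Ω sin φ = 2 × 7.29×10⁻⁵ × sin 56° = 1.21×10⁻⁴ s⁻¹
Pressure gradient: |∂P/∂n| = 400 Pa / 170000 m = 2.35×10⁻³ Pa/m
Geostrophic balance (pressure-gradient force = Coriolis force):
V_g = (1/(fρ)) |∂P/∂n| = 2.35×10⁻³ / (1.21×10⁻⁴ × 1.21) = 16.1 m/s
Converting: 16.1 m/s × 3.6 = 58 km/h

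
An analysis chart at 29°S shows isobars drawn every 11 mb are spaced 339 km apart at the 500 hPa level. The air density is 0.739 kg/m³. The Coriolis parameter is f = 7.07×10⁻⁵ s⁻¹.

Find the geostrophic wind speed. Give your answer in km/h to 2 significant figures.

220 km/h

Pressure gradient: |∂P/∂n| = 1100 Pa / 339000 m = 3.24×10⁻³ Pa/m
Geostrophic balance (pressure-gradient force = Coriolis force):
V_g = (1/(fρ)) |∂P/∂n| = 3.24×10⁻³ / (7.07×10⁻⁵ × 0.739) = 62.1 m/s
Converting: 62.1 m/s × 3.6 = 220 km/h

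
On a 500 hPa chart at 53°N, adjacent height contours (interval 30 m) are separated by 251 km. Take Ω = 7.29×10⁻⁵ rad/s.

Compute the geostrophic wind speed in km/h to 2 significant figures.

36 km/h

Coriolis parameter at 53°N:
f = 2Ω sin φ = 2 × 7.29×10⁻⁵ × sin 53° = 1.16×10⁻⁴ s⁻¹
Height gradient: |∂Z/∂n| = 30 m / 251000 m = 1.20×10⁻⁴
On a pressure surface, geostrophic balance gives V_g = (g/f)|∂Z/∂n|:
V_g = 9.81 × 1.20×10⁻⁴ / 1.16×10⁻⁴ = 10.1 m/s
Converting: 10.1 m/s × 3.6 = 36 km/h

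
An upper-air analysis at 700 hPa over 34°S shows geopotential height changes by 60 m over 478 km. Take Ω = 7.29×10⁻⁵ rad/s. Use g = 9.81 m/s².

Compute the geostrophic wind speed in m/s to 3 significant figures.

15.1 m/s

Coriolis parameter at 34°S:
f = 2Ω sin φ = 2 × 7.29×10⁻⁵ × sin 34° = 8.15×10⁻⁵ s⁻¹
Height gradient: |∂Z/∂n| = 60 m / 478000 m = 1.26×10⁻⁴
On a pressure surface, geostrophic balance gives V_g = (g/f)|∂Z/∂n|:
V_g = 9.81 × 1.26×10⁻⁴ / 8.15×10⁻⁵ = 15.1 m/s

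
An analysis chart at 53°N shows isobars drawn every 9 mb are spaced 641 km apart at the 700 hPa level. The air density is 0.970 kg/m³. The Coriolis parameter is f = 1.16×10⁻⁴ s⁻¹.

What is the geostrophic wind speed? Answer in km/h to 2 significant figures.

Pressure gradient: |∂P/∂n| = 900 Pa / 641000 m = 1.40×10⁻³ Pa/m
Geostrophic balance (pressure-gradient force = Coriolis force):
V_g = (1/(fρ)) |∂P/∂n| = 1.40×10⁻³ / (1.16×10⁻⁴ × 0.970) = 12.5 m/s
Converting: 12.5 m/s × 3.6 = 45 km/h

45 km/h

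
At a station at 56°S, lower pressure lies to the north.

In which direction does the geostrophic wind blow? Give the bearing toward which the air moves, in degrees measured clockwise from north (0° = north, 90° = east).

The pressure-gradient force points toward the north (bearing 000°).
Geostrophic balance: in the Southern Hemisphere the Coriolis force deflects motion to the left, so the geostrophic wind blows 90° to the left of the pressure-gradient force (low pressure on the right).
Rotating 000° by 90° counterclockwise gives 270° — the wind blows toward the west.

270°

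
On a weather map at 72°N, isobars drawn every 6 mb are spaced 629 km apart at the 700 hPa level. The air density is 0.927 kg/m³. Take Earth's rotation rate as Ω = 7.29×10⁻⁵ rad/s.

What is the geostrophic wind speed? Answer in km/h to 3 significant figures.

Coriolis parameter at 72°N:
f = 2Ω sin φ = 2 × 7.29×10⁻⁵ × sin 72° = 1.39×10⁻⁴ s⁻¹
Pressure gradient: |∂P/∂n| = 600 Pa / 629000 m = 9.54×10⁻⁴ Pa/m
Geostrophic balance (pressure-gradient force = Coriolis force):
V_g = (1/(fρ)) |∂P/∂n| = 9.54×10⁻⁴ / (1.39×10⁻⁴ × 0.927) = 7.42 m/s
Converting: 7.42 m/s × 3.6 = 26.7 km/h

26.7 km/h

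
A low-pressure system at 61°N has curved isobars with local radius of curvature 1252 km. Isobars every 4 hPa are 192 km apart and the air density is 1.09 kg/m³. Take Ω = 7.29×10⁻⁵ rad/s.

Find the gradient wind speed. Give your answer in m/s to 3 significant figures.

13.8 m/s

Coriolis parameter at 61°N:
f = 2Ω sin φ = 2 × 7.29×10⁻⁵ × sin 61° = 1.28×10⁻⁴ s⁻¹
Pressure gradient: |∂P/∂n| = 400 Pa / 192000 m = 2.08×10⁻³ Pa/m
Geostrophic speed: V_g = |∂P/∂n|/(fρ) = 2.08×10⁻³/(1.28×10⁻⁴ × 1.09) = 15.0 m/s
Around a low, centrifugal force acts outward with Coriolis, so pressure-gradient force balances both:
(1/ρ)|∂P/∂n| = fV + V²/R  →  V² + fR·V − fR·V_g = 0
With fR = 1.28×10⁻⁴ × 1252×10³ m = 160 m/s:
V = [−fR + √((fR)² + 4 fR V_g)]/2 = [−160 + √(160² + 4×160×15)]/2 = 13.8 m/s
Subgeostrophic (V < V_g = 15 m/s), as expected around a low.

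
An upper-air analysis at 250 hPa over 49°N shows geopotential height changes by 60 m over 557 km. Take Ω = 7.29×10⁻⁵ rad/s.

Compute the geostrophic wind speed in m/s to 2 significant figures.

Coriolis parameter at 49°N:
f = 2Ω sin φ = 2 × 7.29×10⁻⁵ × sin 49° = 1.10×10⁻⁴ s⁻¹
Height gradient: |∂Z/∂n| = 60 m / 557000 m = 1.08×10⁻⁴
On a pressure surface, geostrophic balance gives V_g = (g/f)|∂Z/∂n|:
V_g = 9.81 × 1.08×10⁻⁴ / 1.10×10⁻⁴ = 9.60 m/s

9.6 m/s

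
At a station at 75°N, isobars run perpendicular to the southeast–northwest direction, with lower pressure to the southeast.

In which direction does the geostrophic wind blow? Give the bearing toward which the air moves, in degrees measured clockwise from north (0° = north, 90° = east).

The pressure-gradient force points toward the southeast (bearing 135°).
Geostrophic balance: in the Northern Hemisphere the Coriolis force deflects motion to the right, so the geostrophic wind blows 90° to the right of the pressure-gradient force (low pressure on the left).
Rotating 135° by 90° clockwise gives 225° — the wind blows toward the southwest.

225°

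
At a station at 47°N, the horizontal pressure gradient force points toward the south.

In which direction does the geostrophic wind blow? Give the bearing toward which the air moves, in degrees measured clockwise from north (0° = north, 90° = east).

The pressure-gradient force points toward the south (bearing 180°).
Geostrophic balance: in the Northern Hemisphere the Coriolis force deflects motion to the right, so the geostrophic wind blows 90° to the right of the pressure-gradient force (low pressure on the left).
Rotating 180° by 90° clockwise gives 270° — the wind blows toward the west.

270°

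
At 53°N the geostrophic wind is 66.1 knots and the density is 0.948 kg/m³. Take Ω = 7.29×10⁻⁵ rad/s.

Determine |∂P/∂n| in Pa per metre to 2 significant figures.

Coriolis parameter at 53°N:
f = 2Ω sin φ = 2 × 7.29×10⁻⁵ × sin 53° = 1.16×10⁻⁴ s⁻¹
Wind speed in SI: 66.1 knots = 34.0 m/s
Geostrophic balance rearranged: |∂P/∂n| = f ρ V_g
|∂P/∂n| = 1.16×10⁻⁴ × 0.948 × 34.0 = 3.75×10⁻³ Pa/m

3.8×10⁻³ Pa/m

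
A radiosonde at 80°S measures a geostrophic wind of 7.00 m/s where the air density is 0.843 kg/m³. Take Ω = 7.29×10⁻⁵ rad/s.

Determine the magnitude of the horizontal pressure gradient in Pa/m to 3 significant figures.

Coriolis parameter at 80°S:
f = 2Ω sin φ = 2 × 7.29×10⁻⁵ × sin 80° = 1.44×10⁻⁴ s⁻¹
Geostrophic balance rearranged: |∂P/∂n| = f ρ V_g
|∂P/∂n| = 1.44×10⁻⁴ × 0.843 × 7.00 = 8.47×10⁻⁴ Pa/m

8.47×10⁻⁴ Pa/m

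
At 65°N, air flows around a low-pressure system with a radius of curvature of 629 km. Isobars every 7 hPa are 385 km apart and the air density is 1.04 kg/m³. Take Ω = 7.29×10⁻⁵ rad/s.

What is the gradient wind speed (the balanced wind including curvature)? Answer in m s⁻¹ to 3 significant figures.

11.6 m s⁻¹

Coriolis parameter at 65°N:
f = 2Ω sin φ = 2 × 7.29×10⁻⁵ × sin 65° = 1.32×10⁻⁴ s⁻¹
Pressure gradient: |∂P/∂n| = 700 Pa / 385000 m = 1.82×10⁻³ Pa/m
Geostrophic speed: V_g = |∂P/∂n|/(fρ) = 1.82×10⁻³/(1.32×10⁻⁴ × 1.04) = 13.2 m/s
Around a low, centrifugal force acts outward with Coriolis, so pressure-gradient force balances both:
(1/ρ)|∂P/∂n| = fV + V²/R  →  V² + fR·V − fR·V_g = 0
With fR = 1.32×10⁻⁴ × 629×10³ m = 83.1 m/s:
V = [−fR + √((fR)² + 4 fR V_g)]/2 = [−83.1 + √(83.1² + 4×83.1×13.2)]/2 = 11.6 m/s
Subgeostrophic (V < V_g = 13.2 m/s), as expected around a low.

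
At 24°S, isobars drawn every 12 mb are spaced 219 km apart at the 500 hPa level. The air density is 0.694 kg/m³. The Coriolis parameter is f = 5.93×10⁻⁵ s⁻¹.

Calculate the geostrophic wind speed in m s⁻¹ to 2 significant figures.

130 m s⁻¹

Pressure gradient: |∂P/∂n| = 1200 Pa / 219000 m = 5.48×10⁻³ Pa/m
Geostrophic balance (pressure-gradient force = Coriolis force):
V_g = (1/(fρ)) |∂P/∂n| = 5.48×10⁻³ / (5.93×10⁻⁵ × 0.694) = 133 m/s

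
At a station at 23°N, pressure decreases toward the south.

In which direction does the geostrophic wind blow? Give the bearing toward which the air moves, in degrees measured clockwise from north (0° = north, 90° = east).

270°

The pressure-gradient force points toward the south (bearing 180°).
Geostrophic balance: in the Northern Hemisphere the Coriolis force deflects motion to the right, so the geostrophic wind blows 90° to the right of the pressure-gradient force (low pressure on the left).
Rotating 180° by 90° clockwise gives 270° — the wind blows toward the west.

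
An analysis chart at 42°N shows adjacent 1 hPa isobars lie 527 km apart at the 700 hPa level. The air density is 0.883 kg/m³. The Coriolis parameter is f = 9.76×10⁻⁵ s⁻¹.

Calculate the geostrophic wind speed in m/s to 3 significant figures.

Pressure gradient: |∂P/∂n| = 100 Pa / 527000 m = 1.90×10⁻⁴ Pa/m
Geostrophic balance (pressure-gradient force = Coriolis force):
V_g = (1/(fρ)) |∂P/∂n| = 1.90×10⁻⁴ / (9.76×10⁻⁵ × 0.883) = 2.20 m/s

2.20 m/s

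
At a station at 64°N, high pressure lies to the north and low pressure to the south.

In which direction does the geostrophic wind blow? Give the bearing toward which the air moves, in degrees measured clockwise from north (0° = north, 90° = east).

270°

The pressure-gradient force points toward the south (bearing 180°).
Geostrophic balance: in the Northern Hemisphere the Coriolis force deflects motion to the right, so the geostrophic wind blows 90° to the right of the pressure-gradient force (low pressure on the left).
Rotating 180° by 90° clockwise gives 270° — the wind blows toward the west.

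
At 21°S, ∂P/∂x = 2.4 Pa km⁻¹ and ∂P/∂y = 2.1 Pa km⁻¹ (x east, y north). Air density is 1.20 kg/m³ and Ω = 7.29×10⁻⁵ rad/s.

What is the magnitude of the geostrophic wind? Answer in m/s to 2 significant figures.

51 m/s

Coriolis parameter at 21°S:
f = 2Ω sin φ = 2 × 7.29×10⁻⁵ × sin 21° = 5.23×10⁻⁵ s⁻¹
In the Southern Hemisphere f is negative: f = −5.23×10⁻⁵ s⁻¹.
Component geostrophic relations (x east, y north):
u_g = −(1/(fρ)) ∂P/∂y,  v_g = (1/(fρ)) ∂P/∂x
u_g = −(2.1×10⁻³)/(−5.23×10⁻⁵ × 1.20) = 33.5 m/s;  v_g = (2.4×10⁻³)/(−5.23×10⁻⁵ × 1.20) = −38.3 m/s
|V_g| = √(u_g² + v_g²) = 50.9 m/s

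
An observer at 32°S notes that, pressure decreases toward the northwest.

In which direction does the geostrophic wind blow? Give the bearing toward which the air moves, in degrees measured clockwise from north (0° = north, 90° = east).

The pressure-gradient force points toward the northwest (bearing 315°).
Geostrophic balance: in the Southern Hemisphere the Coriolis force deflects motion to the left, so the geostrophic wind blows 90° to the left of the pressure-gradient force (low pressure on the right).
Rotating 315° by 90° counterclockwise gives 225° — the wind blows toward the southwest.

225°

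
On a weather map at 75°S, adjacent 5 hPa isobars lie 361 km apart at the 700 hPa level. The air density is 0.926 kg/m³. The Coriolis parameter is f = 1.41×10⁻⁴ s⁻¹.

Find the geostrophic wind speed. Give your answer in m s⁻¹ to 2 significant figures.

Pressure gradient: |∂P/∂n| = 500 Pa / 361000 m = 1.39×10⁻³ Pa/m
Geostrophic balance (pressure-gradient force = Coriolis force):
V_g = (1/(fρ)) |∂P/∂n| = 1.39×10⁻³ / (1.41×10⁻⁴ × 0.926) = 10.6 m/s

11 m s⁻¹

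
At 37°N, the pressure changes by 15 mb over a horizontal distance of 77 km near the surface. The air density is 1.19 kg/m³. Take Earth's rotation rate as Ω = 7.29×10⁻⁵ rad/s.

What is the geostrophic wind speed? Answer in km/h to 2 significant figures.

Coriolis parameter at 37°N:
f = 2Ω sin φ = 2 × 7.29×10⁻⁵ × sin 37° = 8.77×10⁻⁵ s⁻¹
Pressure gradient: |∂P/∂n| = 1500 Pa / 77000 m = 1.95×10⁻² Pa/m
Geostrophic balance (pressure-gradient force = Coriolis force):
V_g = (1/(fρ)) |∂P/∂n| = 1.95×10⁻² / (8.77×10⁻⁵ × 1.19) = 187 m/s
Converting: 187 m/s × 3.6 = 670 km/h

670 km/h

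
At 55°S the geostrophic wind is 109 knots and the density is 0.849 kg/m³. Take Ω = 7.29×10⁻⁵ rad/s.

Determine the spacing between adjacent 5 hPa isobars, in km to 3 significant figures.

Coriolis parameter at 55°S:
f = 2Ω sin φ = 2 × 7.29×10⁻⁵ × sin 55° = 1.19×10⁻⁴ s⁻¹
Wind speed in SI: 109 knots = 56.1 m/s
Geostrophic balance rearranged: |∂P/∂n| = f ρ V_g
|∂P/∂n| = 1.19×10⁻⁴ × 0.849 × 56.1 = 5.69×10⁻³ Pa/m
Isobar spacing: Δn = ΔP/|∂P/∂n| = 500 Pa / 5.69×10⁻³ Pa/m = 87938 m ≈ 87.9 km

87.9 km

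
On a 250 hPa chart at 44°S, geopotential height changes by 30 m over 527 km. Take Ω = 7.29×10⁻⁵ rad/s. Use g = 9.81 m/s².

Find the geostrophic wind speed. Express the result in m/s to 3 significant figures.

5.51 m/s

Coriolis parameter at 44°S:
f = 2Ω sin φ = 2 × 7.29×10⁻⁵ × sin 44° = 1.01×10⁻⁴ s⁻¹
Height gradient: |∂Z/∂n| = 30 m / 527000 m = 5.69×10⁻⁵
On a pressure surface, geostrophic balance gives V_g = (g/f)|∂Z/∂n|:
V_g = 9.81 × 5.69×10⁻⁵ / 1.01×10⁻⁴ = 5.51 m/s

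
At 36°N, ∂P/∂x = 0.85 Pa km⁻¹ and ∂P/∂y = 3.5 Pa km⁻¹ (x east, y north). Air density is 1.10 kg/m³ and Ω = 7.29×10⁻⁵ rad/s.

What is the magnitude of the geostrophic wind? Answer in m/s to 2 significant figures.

Coriolis parameter at 36°N:
f = 2Ω sin φ = 2 × 7.29×10⁻⁵ × sin 36° = 8.57×10⁻⁵ s⁻¹
Component geostrophic relations (x east, y north):
u_g = −(1/(fρ)) ∂P/∂y,  v_g = (1/(fρ)) ∂P/∂x
u_g = −(3.5×10⁻³)/(8.57×10⁻⁵ × 1.10) = −37.1 m/s;  v_g = (0.85×10⁻³)/(8.57×10⁻⁵ × 1.10) = 9.02 m/s
|V_g| = √(u_g² + v_g²) = 38.2 m/s

38 m/s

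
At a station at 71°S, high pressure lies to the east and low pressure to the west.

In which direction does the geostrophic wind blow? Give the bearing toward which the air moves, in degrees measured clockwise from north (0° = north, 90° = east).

180°

The pressure-gradient force points toward the west (bearing 270°).
Geostrophic balance: in the Southern Hemisphere the Coriolis force deflects motion to the left, so the geostrophic wind blows 90° to the left of the pressure-gradient force (low pressure on the right).
Rotating 270° by 90° counterclockwise gives 180° — the wind blows toward the south.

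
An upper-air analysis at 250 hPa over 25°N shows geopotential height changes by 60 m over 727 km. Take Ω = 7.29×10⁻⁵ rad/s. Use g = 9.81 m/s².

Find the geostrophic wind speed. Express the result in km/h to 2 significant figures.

47 km/h

Coriolis parameter at 25°N:
f = 2Ω sin φ = 2 × 7.29×10⁻⁵ × sin 25° = 6.16×10⁻⁵ s⁻¹
Height gradient: |∂Z/∂n| = 60 m / 727000 m = 8.25×10⁻⁵
On a pressure surface, geostrophic balance gives V_g = (g/f)|∂Z/∂n|:
V_g = 9.81 × 8.25×10⁻⁵ / 6.16×10⁻⁵ = 13.1 m/s
Converting: 13.1 m/s × 3.6 = 47 km/h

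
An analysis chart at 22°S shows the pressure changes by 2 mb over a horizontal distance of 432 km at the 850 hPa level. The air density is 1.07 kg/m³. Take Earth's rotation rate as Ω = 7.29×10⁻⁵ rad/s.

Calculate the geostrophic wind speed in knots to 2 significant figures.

15 knots

Coriolis parameter at 22°S:
f = 2Ω sin φ = 2 × 7.29×10⁻⁵ × sin 22° = 5.46×10⁻⁵ s⁻¹
Pressure gradient: |∂P/∂n| = 200 Pa / 432000 m = 4.63×10⁻⁴ Pa/m
Geostrophic balance (pressure-gradient force = Coriolis force):
V_g = (1/(fρ)) |∂P/∂n| = 4.63×10⁻⁴ / (5.46×10⁻⁵ × 1.07) = 7.92 m/s
Converting: 7.92 m/s × 1.944 = 15 knots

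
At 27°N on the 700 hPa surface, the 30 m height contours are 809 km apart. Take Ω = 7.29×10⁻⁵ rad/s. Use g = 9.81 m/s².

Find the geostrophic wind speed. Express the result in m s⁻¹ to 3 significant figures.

Coriolis parameter at 27°N:
f = 2Ω sin φ = 2 × 7.29×10⁻⁵ × sin 27° = 6.62×10⁻⁵ s⁻¹
Height gradient: |∂Z/∂n| = 30 m / 809000 m = 3.71×10⁻⁵
On a pressure surface, geostrophic balance gives V_g = (g/f)|∂Z/∂n|:
V_g = 9.81 × 3.71×10⁻⁵ / 6.62×10⁻⁵ = 5.50 m/s

5.50 m s⁻¹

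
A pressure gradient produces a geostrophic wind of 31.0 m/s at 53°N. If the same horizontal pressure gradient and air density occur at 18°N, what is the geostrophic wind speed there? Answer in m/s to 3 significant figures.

With the same pressure gradient and density, V_g ∝ 1/f ∝ 1/sin φ.
V₂ = V₁ · sin φ₁ / sin φ₂ = 31.0 × sin 53° / sin 18°
V₂ = 31.0 × 0.7986/0.3090 = 80.1 m/s

80.1 m/s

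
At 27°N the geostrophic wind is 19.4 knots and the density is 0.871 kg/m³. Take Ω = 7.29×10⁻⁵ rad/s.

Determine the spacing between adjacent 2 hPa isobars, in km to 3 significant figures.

Coriolis parameter at 27°N:
f = 2Ω sin φ = 2 × 7.29×10⁻⁵ × sin 27° = 6.62×10⁻⁵ s⁻¹
Wind speed in SI: 19.4 knots = 9.98 m/s
Geostrophic balance rearranged: |∂P/∂n| = f ρ V_g
|∂P/∂n| = 6.62×10⁻⁵ × 0.871 × 9.98 = 5.75×10⁻⁴ Pa/m
Isobar spacing: Δn = ΔP/|∂P/∂n| = 200 Pa / 5.75×10⁻⁴ Pa/m = 347590 m ≈ 348 km

348 km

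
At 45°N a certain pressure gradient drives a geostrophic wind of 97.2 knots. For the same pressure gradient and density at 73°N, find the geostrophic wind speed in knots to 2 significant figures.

72 knots

With the same pressure gradient and density, V_g ∝ 1/f ∝ 1/sin φ.
V₂ = V₁ · sin φ₁ / sin φ₂ = 97.2 × sin 45° / sin 73°
V₂ = 97.2 × 0.7071/0.9563 = 72 knots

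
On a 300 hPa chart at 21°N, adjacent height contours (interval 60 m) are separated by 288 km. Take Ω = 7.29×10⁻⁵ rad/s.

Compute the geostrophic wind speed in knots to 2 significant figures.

Coriolis parameter at 21°N:
f = 2Ω sin φ = 2 × 7.29×10⁻⁵ × sin 21° = 5.23×10⁻⁵ s⁻¹
Height gradient: |∂Z/∂n| = 60 m / 288000 m = 2.08×10⁻⁴
On a pressure surface, geostrophic balance gives V_g = (g/f)|∂Z/∂n|:
V_g = 9.81 × 2.08×10⁻⁴ / 5.23×10⁻⁵ = 39.1 m/s
Converting: 39.1 m/s × 1.944 = 76 knots

76 knots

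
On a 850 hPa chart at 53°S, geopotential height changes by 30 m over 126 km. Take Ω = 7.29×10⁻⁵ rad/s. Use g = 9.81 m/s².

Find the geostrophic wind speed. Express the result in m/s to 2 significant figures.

Coriolis parameter at 53°S:
f = 2Ω sin φ = 2 × 7.29×10⁻⁵ × sin 53° = 1.16×10⁻⁴ s⁻¹
Height gradient: |∂Z/∂n| = 30 m / 126000 m = 2.38×10⁻⁴
On a pressure surface, geostrophic balance gives V_g = (g/f)|∂Z/∂n|:
V_g = 9.81 × 2.38×10⁻⁴ / 1.16×10⁻⁴ = 20.1 m/s

20 m/s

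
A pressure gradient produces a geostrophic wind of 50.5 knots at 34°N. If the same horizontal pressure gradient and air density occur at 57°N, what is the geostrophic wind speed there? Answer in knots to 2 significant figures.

34 knots

With the same pressure gradient and density, V_g ∝ 1/f ∝ 1/sin φ.
V₂ = V₁ · sin φ₁ / sin φ₂ = 50.5 × sin 34° / sin 57°
V₂ = 50.5 × 0.5592/0.8387 = 34 knots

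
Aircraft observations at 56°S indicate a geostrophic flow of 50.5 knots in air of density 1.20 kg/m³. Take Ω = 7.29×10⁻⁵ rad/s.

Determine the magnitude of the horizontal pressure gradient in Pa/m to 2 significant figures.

Coriolis parameter at 56°S:
f = 2Ω sin φ = 2 × 7.29×10⁻⁵ × sin 56° = 1.21×10⁻⁴ s⁻¹
Wind speed in SI: 50.5 knots = 26.0 m/s
Geostrophic balance rearranged: |∂P/∂n| = f ρ V_g
|∂P/∂n| = 1.21×10⁻⁴ × 1.20 × 26.0 = 3.77×10⁻³ Pa/m

3.8×10⁻³ Pa/m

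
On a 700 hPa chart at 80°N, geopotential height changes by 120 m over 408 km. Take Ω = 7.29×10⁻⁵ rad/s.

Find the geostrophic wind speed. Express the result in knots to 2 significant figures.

Coriolis parameter at 80°N:
f = 2Ω sin φ = 2 × 7.29×10⁻⁵ × sin 80° = 1.44×10⁻⁴ s⁻¹
Height gradient: |∂Z/∂n| = 120 m / 408000 m = 2.94×10⁻⁴
On a pressure surface, geostrophic balance gives V_g = (g/f)|∂Z/∂n|:
V_g = 9.81 × 2.94×10⁻⁴ / 1.44×10⁻⁴ = 20.1 m/s
Converting: 20.1 m/s × 1.944 = 39 knots

39 knots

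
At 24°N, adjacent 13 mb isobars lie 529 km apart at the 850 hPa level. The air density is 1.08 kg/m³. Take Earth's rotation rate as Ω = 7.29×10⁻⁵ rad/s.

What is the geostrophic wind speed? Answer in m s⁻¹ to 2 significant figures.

Coriolis parameter at 24°N:
f = 2Ω sin φ = 2 × 7.29×10⁻⁵ × sin 24° = 5.93×10⁻⁵ s⁻¹
Pressure gradient: |∂P/∂n| = 1300 Pa / 529000 m = 2.46×10⁻³ Pa/m
Geostrophic balance (pressure-gradient force = Coriolis force):
V_g = (1/(fρ)) |∂P/∂n| = 2.46×10⁻³ / (5.93×10⁻⁵ × 1.08) = 38.4 m/s

38 m s⁻¹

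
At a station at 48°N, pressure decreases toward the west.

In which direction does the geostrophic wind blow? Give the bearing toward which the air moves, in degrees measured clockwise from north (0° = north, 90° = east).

The pressure-gradient force points toward the west (bearing 270°).
Geostrophic balance: in the Northern Hemisphere the Coriolis force deflects motion to the right, so the geostrophic wind blows 90° to the right of the pressure-gradient force (low pressure on the left).
Rotating 270° by 90° clockwise gives 000° — the wind blows toward the north.

000°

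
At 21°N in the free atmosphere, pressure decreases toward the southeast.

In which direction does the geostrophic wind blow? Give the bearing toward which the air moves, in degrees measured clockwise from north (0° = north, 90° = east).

The pressure-gradient force points toward the southeast (bearing 135°).
Geostrophic balance: in the Northern Hemisphere the Coriolis force deflects motion to the right, so the geostrophic wind blows 90° to the right of the pressure-gradient force (low pressure on the left).
Rotating 135° by 90° clockwise gives 225° — the wind blows toward the southwest.

225°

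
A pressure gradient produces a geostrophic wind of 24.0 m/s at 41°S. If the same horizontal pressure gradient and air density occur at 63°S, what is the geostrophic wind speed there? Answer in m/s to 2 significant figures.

18 m/s

With the same pressure gradient and density, V_g ∝ 1/f ∝ 1/sin φ.
V₂ = V₁ · sin φ₁ / sin φ₂ = 24.0 × sin 41° / sin 63°
V₂ = 24.0 × 0.6561/0.8910 = 18 m/s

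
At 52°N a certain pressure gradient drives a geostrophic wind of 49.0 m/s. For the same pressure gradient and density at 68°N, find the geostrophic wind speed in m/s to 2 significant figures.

With the same pressure gradient and density, V_g ∝ 1/f ∝ 1/sin φ.
V₂ = V₁ · sin φ₁ / sin φ₂ = 49.0 × sin 52° / sin 68°
V₂ = 49.0 × 0.7880/0.9272 = 42 m/s

42 m/s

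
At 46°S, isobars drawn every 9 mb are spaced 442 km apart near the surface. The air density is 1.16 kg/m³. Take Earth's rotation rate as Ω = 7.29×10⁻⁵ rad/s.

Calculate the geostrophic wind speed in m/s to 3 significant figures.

Coriolis parameter at 46°S:
f = 2Ω sin φ = 2 × 7.29×10⁻⁵ × sin 46° = 1.05×10⁻⁴ s⁻¹
Pressure gradient: |∂P/∂n| = 900 Pa / 442000 m = 2.04×10⁻³ Pa/m
Geostrophic balance (pressure-gradient force = Coriolis force):
V_g = (1/(fρ)) |∂P/∂n| = 2.04×10⁻³ / (1.05×10⁻⁴ × 1.16) = 16.7 m/s

16.7 m/s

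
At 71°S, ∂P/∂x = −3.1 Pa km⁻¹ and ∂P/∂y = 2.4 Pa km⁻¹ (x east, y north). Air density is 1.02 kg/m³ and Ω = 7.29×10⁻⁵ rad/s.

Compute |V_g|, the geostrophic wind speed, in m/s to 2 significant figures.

Coriolis parameter at 71°S:
f = 2Ω sin φ = 2 × 7.29×10⁻⁵ × sin 71° = 1.38×10⁻⁴ s⁻¹
In the Southern Hemisphere f is negative: f = −1.38×10⁻⁴ s⁻¹.
Component geostrophic relations (x east, y north):
u_g = −(1/(fρ)) ∂P/∂y,  v_g = (1/(fρ)) ∂P/∂x
u_g = −(2.4×10⁻³)/(−1.38×10⁻⁴ × 1.02) = 17.1 m/s;  v_g = (−3.1×10⁻³)/(−1.38×10⁻⁴ × 1.02) = 22.0 m/s
|V_g| = √(u_g² + v_g²) = 27.9 m/s

28 m/s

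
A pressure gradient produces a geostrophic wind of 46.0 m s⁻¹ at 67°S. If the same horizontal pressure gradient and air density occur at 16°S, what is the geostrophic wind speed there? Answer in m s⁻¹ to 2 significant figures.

With the same pressure gradient and density, V_g ∝ 1/f ∝ 1/sin φ.
V₂ = V₁ · sin φ₁ / sin φ₂ = 46.0 × sin 67° / sin 16°
V₂ = 46.0 × 0.9205/0.2756 = 150 m s⁻¹

150 m s⁻¹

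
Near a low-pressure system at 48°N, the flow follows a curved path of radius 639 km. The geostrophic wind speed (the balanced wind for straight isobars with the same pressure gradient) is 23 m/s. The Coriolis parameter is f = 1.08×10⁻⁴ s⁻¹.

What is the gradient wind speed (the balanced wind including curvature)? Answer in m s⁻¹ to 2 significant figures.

18 m s⁻¹

Around a low, centrifugal force acts outward with Coriolis, so pressure-gradient force balances both:
(1/ρ)|∂P/∂n| = fV + V²/R  →  V² + fR·V − fR·V_g = 0
With fR = 1.08×10⁻⁴ × 639×10³ m = 69.0 m/s:
V = [−fR + √((fR)² + 4 fR V_g)]/2 = [−69.0 + √(69.0² + 4×69.0×23)]/2 = 18.2 m/s
Subgeostrophic (V < V_g = 23 m/s), as expected around a low.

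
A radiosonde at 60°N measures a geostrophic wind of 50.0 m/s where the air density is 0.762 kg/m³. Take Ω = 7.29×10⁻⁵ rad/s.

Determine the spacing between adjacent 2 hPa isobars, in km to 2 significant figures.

42 km

Coriolis parameter at 60°N:
f = 2Ω sin φ = 2 × 7.29×10⁻⁵ × sin 60° = 1.26×10⁻⁴ s⁻¹
Geostrophic balance rearranged: |∂P/∂n| = f ρ V_g
|∂P/∂n| = 1.26×10⁻⁴ × 0.762 × 50.0 = 4.81×10⁻³ Pa/m
Isobar spacing: Δn = ΔP/|∂P/∂n| = 200 Pa / 4.81×10⁻³ Pa/m = 41574 m ≈ 42 km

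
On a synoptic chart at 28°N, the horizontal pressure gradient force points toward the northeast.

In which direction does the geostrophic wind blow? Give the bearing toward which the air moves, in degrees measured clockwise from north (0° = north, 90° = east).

The pressure-gradient force points toward the northeast (bearing 045°).
Geostrophic balance: in the Northern Hemisphere the Coriolis force deflects motion to the right, so the geostrophic wind blows 90° to the right of the pressure-gradient force (low pressure on the left).
Rotating 045° by 90° clockwise gives 135° — the wind blows toward the southeast.

135°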